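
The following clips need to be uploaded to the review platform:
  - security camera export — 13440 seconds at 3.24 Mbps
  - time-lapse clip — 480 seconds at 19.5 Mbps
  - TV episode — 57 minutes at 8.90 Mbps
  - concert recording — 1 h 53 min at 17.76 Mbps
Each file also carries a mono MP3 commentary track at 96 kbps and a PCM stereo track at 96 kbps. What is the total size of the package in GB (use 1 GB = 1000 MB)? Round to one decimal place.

26.0 GB

Audio total: 96 + 96 = 192 kbps = 0.192 Mbps.
security camera export: 3.432 Mbps × 13440 s = 46126.1 Mb
time-lapse clip: 19.692 Mbps × 480 s = 9452.2 Mb
TV episode: 9.092 Mbps × 3420 s = 31094.6 Mb
concert recording: 17.952 Mbps × 6780 s = 121714.6 Mb
Total: 208387.4 Mb = 26048.4 MB.
= 26.05 GB.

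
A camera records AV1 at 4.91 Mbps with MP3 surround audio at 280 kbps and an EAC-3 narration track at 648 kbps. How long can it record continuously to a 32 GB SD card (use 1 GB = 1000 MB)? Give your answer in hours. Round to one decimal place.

Audio total: 280 + 648 = 928 kbps = 0.928 Mbps.
Total bitrate: 4.91 + 0.928 = 5.838 Mbps.
Capacity: 32 GB = 256,000 Mb.
Recording time: 256,000 / 5.838 = 43,851 s ≈ 12.2 hours.

12.2 hours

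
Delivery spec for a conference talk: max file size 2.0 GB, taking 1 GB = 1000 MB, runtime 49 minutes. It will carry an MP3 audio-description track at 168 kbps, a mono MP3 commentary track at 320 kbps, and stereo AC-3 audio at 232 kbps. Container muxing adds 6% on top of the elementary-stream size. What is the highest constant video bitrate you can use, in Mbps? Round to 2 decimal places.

4.41 Mbps

Budget: 2.0 GB = 16000.0 Mb.
Stream payload after overhead: 16000.0 / 1.06 = 15094.3 Mb.
49 min = 2940 s
Total bitrate budget: 15094.3 Mb / 2940 s = 5.134 Mbps.
Audio total: 168 + 320 + 232 = 720 kbps = 0.720 Mbps.
Video: 5.134 − 0.720 = 4.414 Mbps.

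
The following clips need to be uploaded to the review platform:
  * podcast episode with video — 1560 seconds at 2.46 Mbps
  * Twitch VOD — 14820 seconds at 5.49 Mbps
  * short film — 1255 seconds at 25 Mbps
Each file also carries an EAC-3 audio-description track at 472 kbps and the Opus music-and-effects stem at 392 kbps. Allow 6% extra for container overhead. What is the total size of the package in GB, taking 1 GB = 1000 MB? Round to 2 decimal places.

17.46 GB

Audio total: 472 + 392 = 864 kbps = 0.864 Mbps.
podcast episode with video: 3.324 Mbps × 1560 s × 1.06 = 5496.6 Mb
Twitch VOD: 6.354 Mbps × 14820 s × 1.06 = 99816.3 Mb
short film: 25.864 Mbps × 1255 s × 1.06 = 34406.9 Mb
Total: 139719.7 Mb = 17465.0 MB.
= 17.46 GB.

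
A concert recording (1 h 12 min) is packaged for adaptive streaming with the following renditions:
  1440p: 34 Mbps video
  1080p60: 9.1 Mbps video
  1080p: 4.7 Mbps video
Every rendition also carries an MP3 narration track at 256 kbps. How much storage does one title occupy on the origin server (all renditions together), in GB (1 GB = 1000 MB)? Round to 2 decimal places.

1 h 12 min = 72 min = 4320 s
Audio: 256 kbps = 0.256 Mbps.
Sum of rendition bitrates: (34+0.256) + (9.1+0.256) + (4.7+0.256) = 48.568 Mbps.
× 4320 s = 209,814 Mb = 26,227 MB = 26.23 GB.

26.23 GB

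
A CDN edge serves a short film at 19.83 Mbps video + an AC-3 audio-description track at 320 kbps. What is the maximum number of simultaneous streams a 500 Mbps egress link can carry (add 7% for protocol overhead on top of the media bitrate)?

23

Audio: 320 kbps = 0.320 Mbps.
Per-viewer media rate: 20.150 Mbps.
On the wire with 7% overhead: 21.561 Mbps.
500 Mbps = 500.0 Mbps; 500.0 / 21.561 = 23.19 → 23 viewers.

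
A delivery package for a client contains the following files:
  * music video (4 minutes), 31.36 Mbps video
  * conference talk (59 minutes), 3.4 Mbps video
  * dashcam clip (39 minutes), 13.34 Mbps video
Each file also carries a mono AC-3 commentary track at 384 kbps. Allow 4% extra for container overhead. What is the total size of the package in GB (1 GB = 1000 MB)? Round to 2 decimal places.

6.91 GB

Audio: 384 kbps = 0.384 Mbps.
music video: 31.744 Mbps × 240 s × 1.04 = 7923.3 Mb
conference talk: 3.784 Mbps × 3540 s × 1.04 = 13931.2 Mb
dashcam clip: 13.724 Mbps × 2340 s × 1.04 = 33398.7 Mb
Total: 55253.2 Mb = 6906.7 MB.
= 6.907 GB.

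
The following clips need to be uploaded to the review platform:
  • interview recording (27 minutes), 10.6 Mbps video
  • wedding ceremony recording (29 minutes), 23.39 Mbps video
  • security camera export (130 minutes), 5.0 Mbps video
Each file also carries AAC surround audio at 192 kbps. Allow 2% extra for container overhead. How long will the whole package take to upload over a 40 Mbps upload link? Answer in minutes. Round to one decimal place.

42.1 minutes

Audio: 192 kbps = 0.192 Mbps.
interview recording: 10.792 Mbps × 1620 s × 1.02 = 17832.7 Mb
wedding ceremony recording: 23.582 Mbps × 1740 s × 1.02 = 41853.3 Mb
security camera export: 5.192 Mbps × 7800 s × 1.02 = 41307.6 Mb
Total: 100993.6 Mb = 12624.2 MB.
At 40 Mbps: 100993.6 / 40 = 2525 s ≈ 42.1 minutes.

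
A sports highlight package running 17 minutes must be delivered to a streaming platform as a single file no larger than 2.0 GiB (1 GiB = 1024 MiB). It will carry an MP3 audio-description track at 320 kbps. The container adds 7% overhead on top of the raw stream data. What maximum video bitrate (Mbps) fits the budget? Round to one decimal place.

15.4 Mbps

Budget: 2.0 GiB = 17179.9 Mb.
Stream payload after overhead: 17179.9 / 1.07 = 16056.0 Mb.
17 min = 1020 s
Total bitrate budget: 16056.0 Mb / 1020 s = 15.741 Mbps.
Audio: 320 kbps = 0.320 Mbps.
Video: 15.741 − 0.320 = 15.421 Mbps.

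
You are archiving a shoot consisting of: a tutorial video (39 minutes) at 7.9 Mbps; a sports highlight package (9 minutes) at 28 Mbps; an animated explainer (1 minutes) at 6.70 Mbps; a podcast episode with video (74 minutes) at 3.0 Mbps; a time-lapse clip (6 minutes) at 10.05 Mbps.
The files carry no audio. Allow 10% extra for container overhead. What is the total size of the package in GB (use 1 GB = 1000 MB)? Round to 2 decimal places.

tutorial video: 7.900 Mbps × 2340 s × 1.10 = 20334.6 Mb
sports highlight package: 28.000 Mbps × 540 s × 1.10 = 16632.0 Mb
animated explainer: 6.700 Mbps × 60 s × 1.10 = 442.2 Mb
podcast episode with video: 3.000 Mbps × 4440 s × 1.10 = 14652.0 Mb
time-lapse clip: 10.050 Mbps × 360 s × 1.10 = 3979.8 Mb
Total: 56040.6 Mb = 7005.1 MB.
= 7.005 GB.

7.01 GB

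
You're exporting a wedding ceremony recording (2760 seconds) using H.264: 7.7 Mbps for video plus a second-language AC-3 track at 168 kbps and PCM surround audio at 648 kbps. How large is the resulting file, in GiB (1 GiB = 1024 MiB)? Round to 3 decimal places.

Audio total: 168 + 648 = 816 kbps = 0.816 Mbps.
Total bitrate: 7.7 + 0.816 = 8.516 Mbps.
Stream data: 8.516 Mbps × 2760 s = 23504.2 Mb.
23,504 Mb = 2,938,020,000 bytes ÷ 1,073,741,824 = 2.736 GiB.

2.736 GiB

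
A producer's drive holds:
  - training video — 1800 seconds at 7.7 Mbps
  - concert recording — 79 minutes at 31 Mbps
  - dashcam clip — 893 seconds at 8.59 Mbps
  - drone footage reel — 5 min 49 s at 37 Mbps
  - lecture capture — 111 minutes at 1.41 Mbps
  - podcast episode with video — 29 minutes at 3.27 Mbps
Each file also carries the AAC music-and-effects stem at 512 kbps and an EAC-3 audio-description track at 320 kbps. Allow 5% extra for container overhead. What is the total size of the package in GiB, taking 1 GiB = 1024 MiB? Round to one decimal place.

25.7 GiB

Audio total: 512 + 320 = 832 kbps = 0.832 Mbps.
training video: 8.532 Mbps × 1800 s × 1.05 = 16125.5 Mb
concert recording: 31.832 Mbps × 4740 s × 1.05 = 158427.9 Mb
dashcam clip: 9.422 Mbps × 893 s × 1.05 = 8834.5 Mb
drone footage reel: 37.832 Mbps × 349 s × 1.05 = 13863.5 Mb
lecture capture: 2.242 Mbps × 6660 s × 1.05 = 15678.3 Mb
podcast episode with video: 4.102 Mbps × 1740 s × 1.05 = 7494.4 Mb
Total: 220424.1 Mb = 27553.0 MB.
= 25.66 GiB.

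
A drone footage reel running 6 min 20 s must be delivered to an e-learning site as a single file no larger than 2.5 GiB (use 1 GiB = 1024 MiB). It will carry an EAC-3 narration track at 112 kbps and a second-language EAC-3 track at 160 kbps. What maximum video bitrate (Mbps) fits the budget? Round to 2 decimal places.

Budget: 2.5 GiB = 21474.8 Mb.
6 min 20 s = 380 s
Total bitrate budget: 21474.8 Mb / 380 s = 56.513 Mbps.
Audio total: 112 + 160 = 272 kbps = 0.272 Mbps.
Video: 56.513 − 0.272 = 56.241 Mbps.

56.24 Mbps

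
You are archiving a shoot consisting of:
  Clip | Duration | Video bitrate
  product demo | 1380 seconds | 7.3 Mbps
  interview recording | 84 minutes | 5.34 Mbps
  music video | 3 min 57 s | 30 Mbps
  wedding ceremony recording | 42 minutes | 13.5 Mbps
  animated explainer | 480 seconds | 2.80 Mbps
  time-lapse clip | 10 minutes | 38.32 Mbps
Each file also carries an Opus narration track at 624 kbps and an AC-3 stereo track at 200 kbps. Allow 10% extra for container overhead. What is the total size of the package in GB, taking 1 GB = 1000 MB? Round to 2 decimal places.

15.25 GB

Audio total: 624 + 200 = 824 kbps = 0.824 Mbps.
product demo: 8.124 Mbps × 1380 s × 1.10 = 12332.2 Mb
interview recording: 6.164 Mbps × 5040 s × 1.10 = 34173.2 Mb
music video: 30.824 Mbps × 237 s × 1.10 = 8035.8 Mb
wedding ceremony recording: 14.324 Mbps × 2520 s × 1.10 = 39706.1 Mb
animated explainer: 3.624 Mbps × 480 s × 1.10 = 1913.5 Mb
time-lapse clip: 39.144 Mbps × 600 s × 1.10 = 25835.0 Mb
Total: 121995.9 Mb = 15249.5 MB.
= 15.25 GB.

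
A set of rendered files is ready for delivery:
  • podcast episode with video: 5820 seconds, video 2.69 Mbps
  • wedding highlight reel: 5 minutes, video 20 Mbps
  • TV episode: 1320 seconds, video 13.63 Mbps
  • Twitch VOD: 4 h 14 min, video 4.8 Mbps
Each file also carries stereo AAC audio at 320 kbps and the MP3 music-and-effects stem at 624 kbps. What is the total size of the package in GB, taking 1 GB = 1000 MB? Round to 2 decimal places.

16.78 GB

Audio total: 320 + 624 = 944 kbps = 0.944 Mbps.
podcast episode with video: 3.634 Mbps × 5820 s = 21149.9 Mb
wedding highlight reel: 20.944 Mbps × 300 s = 6283.2 Mb
TV episode: 14.574 Mbps × 1320 s = 19237.7 Mb
Twitch VOD: 5.744 Mbps × 15240 s = 87538.6 Mb
Total: 134209.3 Mb = 16776.2 MB.
= 16.78 GB.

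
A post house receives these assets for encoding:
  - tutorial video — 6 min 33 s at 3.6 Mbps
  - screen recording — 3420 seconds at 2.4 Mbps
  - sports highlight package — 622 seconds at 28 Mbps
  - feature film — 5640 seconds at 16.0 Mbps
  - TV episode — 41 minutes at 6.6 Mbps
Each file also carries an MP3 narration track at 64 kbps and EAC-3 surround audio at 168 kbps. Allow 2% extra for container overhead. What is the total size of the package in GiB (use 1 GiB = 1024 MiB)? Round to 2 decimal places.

Audio total: 64 + 168 = 232 kbps = 0.232 Mbps.
tutorial video: 3.832 Mbps × 393 s × 1.02 = 1536.1 Mb
screen recording: 2.632 Mbps × 3420 s × 1.02 = 9181.5 Mb
sports highlight package: 28.232 Mbps × 622 s × 1.02 = 17911.5 Mb
feature film: 16.232 Mbps × 5640 s × 1.02 = 93379.4 Mb
TV episode: 6.832 Mbps × 2460 s × 1.02 = 17142.9 Mb
Total: 139151.4 Mb = 17393.9 MB.
= 16.20 GiB.

16.20 GiB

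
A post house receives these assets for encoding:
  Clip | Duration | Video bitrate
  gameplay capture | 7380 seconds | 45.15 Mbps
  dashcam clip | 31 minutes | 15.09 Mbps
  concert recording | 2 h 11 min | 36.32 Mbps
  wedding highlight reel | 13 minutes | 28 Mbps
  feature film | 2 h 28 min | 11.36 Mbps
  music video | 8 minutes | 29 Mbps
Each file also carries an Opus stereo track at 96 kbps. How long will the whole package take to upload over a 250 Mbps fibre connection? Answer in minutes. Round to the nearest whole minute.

Audio: 96 kbps = 0.096 Mbps.
gameplay capture: 45.246 Mbps × 7380 s = 333915.5 Mb
dashcam clip: 15.186 Mbps × 1860 s = 28246.0 Mb
concert recording: 36.416 Mbps × 7860 s = 286229.8 Mb
wedding highlight reel: 28.096 Mbps × 780 s = 21914.9 Mb
feature film: 11.456 Mbps × 8880 s = 101729.3 Mb
music video: 29.096 Mbps × 480 s = 13966.1 Mb
Total: 786001.4 Mb = 98250.2 MB.
At 250 Mbps: 786001.4 / 250 = 3144 s ≈ 52.4 minutes.

52 minutes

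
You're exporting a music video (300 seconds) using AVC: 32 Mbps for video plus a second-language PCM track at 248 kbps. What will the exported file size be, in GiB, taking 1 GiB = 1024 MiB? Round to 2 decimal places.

1.13 GiB

Audio: 248 kbps = 0.248 Mbps.
Total bitrate: 32 + 0.248 = 32.248 Mbps.
Stream data: 32.248 Mbps × 300 s = 9674.4 Mb.
9,674 Mb = 1,209,300,000 bytes ÷ 1,073,741,824 = 1.126 GiB.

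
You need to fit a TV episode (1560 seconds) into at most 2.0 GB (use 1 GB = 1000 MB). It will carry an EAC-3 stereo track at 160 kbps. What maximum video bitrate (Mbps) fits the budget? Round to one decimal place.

Budget: 2.0 GB = 16000.0 Mb.
Total bitrate budget: 16000.0 Mb / 1560 s = 10.256 Mbps.
Audio: 160 kbps = 0.160 Mbps.
Video: 10.256 − 0.160 = 10.096 Mbps.

10.1 Mbps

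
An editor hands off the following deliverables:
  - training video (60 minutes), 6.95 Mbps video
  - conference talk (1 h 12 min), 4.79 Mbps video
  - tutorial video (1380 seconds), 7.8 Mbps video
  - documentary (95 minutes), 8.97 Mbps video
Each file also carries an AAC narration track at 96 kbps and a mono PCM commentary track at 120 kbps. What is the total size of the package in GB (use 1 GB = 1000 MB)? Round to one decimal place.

13.9 GB

Audio total: 96 + 120 = 216 kbps = 0.216 Mbps.
training video: 7.166 Mbps × 3600 s = 25797.6 Mb
conference talk: 5.006 Mbps × 4320 s = 21625.9 Mb
tutorial video: 8.016 Mbps × 1380 s = 11062.1 Mb
documentary: 9.186 Mbps × 5700 s = 52360.2 Mb
Total: 110845.8 Mb = 13855.7 MB.
= 13.86 GB.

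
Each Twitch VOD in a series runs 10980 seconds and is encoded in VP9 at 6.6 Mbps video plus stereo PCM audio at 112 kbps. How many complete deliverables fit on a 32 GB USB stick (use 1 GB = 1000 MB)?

Audio: 112 kbps = 0.112 Mbps.
Total bitrate: 6.712 Mbps.
Per item: 6.712 Mbps × 10980 s = 73,698 Mb = 9,212 MB.
Capacity: 32 GB = 256,000 Mb; 3.47 items → 3 complete.

3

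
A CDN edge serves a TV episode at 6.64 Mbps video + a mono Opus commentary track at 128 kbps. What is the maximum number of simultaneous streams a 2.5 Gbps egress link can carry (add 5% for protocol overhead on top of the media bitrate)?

351

Audio: 128 kbps = 0.128 Mbps.
Per-viewer media rate: 6.768 Mbps.
On the wire with 5% overhead: 7.106 Mbps.
2.5 Gbps = 2,500 Mbps; 2,500 / 7.106 = 351.80 → 351 viewers.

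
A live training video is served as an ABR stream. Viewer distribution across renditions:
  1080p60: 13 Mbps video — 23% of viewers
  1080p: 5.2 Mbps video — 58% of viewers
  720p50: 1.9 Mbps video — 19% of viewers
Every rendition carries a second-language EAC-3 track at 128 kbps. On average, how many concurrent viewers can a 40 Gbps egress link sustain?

6158

Audio: 128 kbps = 0.128 Mbps.
Average per-viewer bitrate: 0.23×13.128 + 0.58×5.328 + 0.19×2.028 = 6.495 Mbps.
40 Gbps = 40,000 Mbps; 40,000 / 6.495 = 6158.58 → 6158.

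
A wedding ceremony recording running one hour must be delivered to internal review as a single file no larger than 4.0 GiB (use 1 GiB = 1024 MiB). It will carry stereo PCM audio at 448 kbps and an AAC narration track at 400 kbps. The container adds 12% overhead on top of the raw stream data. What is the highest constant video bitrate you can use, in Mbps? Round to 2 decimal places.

7.67 Mbps

Budget: 4.0 GiB = 34359.7 Mb.
Stream payload after overhead: 34359.7 / 1.12 = 30678.3 Mb.
1 h = 3600 s
Total bitrate budget: 30678.3 Mb / 3600 s = 8.522 Mbps.
Audio total: 448 + 400 = 848 kbps = 0.848 Mbps.
Video: 8.522 − 0.848 = 7.674 Mbps.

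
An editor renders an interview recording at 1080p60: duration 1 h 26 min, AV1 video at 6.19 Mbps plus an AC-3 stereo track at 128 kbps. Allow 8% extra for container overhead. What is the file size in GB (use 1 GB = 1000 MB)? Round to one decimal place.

4.4 GB

1 h 26 min = 86 min = 5160 s
Audio: 128 kbps = 0.128 Mbps.
Total bitrate: 6.19 + 0.128 = 6.318 Mbps.
Stream data: 6.318 Mbps × 5160 s = 32600.9 Mb.
With 8% container overhead: ×1.08.
35,209 Mb ÷ 8 = 4,401 MB → 4.401 GB.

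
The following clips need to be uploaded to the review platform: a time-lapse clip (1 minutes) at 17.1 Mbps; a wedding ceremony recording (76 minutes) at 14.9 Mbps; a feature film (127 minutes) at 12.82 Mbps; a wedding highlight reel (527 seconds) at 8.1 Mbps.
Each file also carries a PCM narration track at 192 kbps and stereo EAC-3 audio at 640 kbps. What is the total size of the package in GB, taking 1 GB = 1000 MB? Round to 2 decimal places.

22.69 GB

Audio total: 192 + 640 = 832 kbps = 0.832 Mbps.
time-lapse clip: 17.932 Mbps × 60 s = 1075.9 Mb
wedding ceremony recording: 15.732 Mbps × 4560 s = 71737.9 Mb
feature film: 13.652 Mbps × 7620 s = 104028.2 Mb
wedding highlight reel: 8.932 Mbps × 527 s = 4707.2 Mb
Total: 181549.2 Mb = 22693.7 MB.
= 22.69 GB.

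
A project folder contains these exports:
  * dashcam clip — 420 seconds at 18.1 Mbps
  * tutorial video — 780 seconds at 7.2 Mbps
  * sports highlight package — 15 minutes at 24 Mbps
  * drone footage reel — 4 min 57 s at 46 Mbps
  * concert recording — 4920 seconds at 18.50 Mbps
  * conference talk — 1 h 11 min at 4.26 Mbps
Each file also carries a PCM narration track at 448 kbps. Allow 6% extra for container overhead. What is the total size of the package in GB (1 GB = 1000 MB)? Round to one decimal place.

Audio: 448 kbps = 0.448 Mbps.
dashcam clip: 18.548 Mbps × 420 s × 1.06 = 8257.6 Mb
tutorial video: 7.648 Mbps × 780 s × 1.06 = 6323.4 Mb
sports highlight package: 24.448 Mbps × 900 s × 1.06 = 23323.4 Mb
drone footage reel: 46.448 Mbps × 297 s × 1.06 = 14622.8 Mb
concert recording: 18.948 Mbps × 4920 s × 1.06 = 98817.6 Mb
conference talk: 4.708 Mbps × 4260 s × 1.06 = 21259.4 Mb
Total: 172604.1 Mb = 21575.5 MB.
= 21.58 GB.

21.6 GB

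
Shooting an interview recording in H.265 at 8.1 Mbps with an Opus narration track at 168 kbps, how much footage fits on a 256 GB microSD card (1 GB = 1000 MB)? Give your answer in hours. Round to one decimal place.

68.8 hours

Audio: 168 kbps = 0.168 Mbps.
Total bitrate: 8.1 + 0.168 = 8.268 Mbps.
Capacity: 256 GB = 2,048,000 Mb.
Recording time: 2,048,000 / 8.268 = 247,702 s ≈ 68.8 hours.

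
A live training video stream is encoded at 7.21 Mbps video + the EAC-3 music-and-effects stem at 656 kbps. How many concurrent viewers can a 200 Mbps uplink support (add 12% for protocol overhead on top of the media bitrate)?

22

Audio: 656 kbps = 0.656 Mbps.
Per-viewer media rate: 7.866 Mbps.
On the wire with 12% overhead: 8.810 Mbps.
200 Mbps = 200.0 Mbps; 200.0 / 8.810 = 22.70 → 22 viewers.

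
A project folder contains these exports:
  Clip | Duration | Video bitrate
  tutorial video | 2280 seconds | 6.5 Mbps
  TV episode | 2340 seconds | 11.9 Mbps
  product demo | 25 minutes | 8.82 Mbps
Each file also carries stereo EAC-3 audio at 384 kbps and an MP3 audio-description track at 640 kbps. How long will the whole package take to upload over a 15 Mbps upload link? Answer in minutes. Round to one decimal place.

Audio total: 384 + 640 = 1024 kbps = 1.024 Mbps.
tutorial video: 7.524 Mbps × 2280 s = 17154.7 Mb
TV episode: 12.924 Mbps × 2340 s = 30242.2 Mb
product demo: 9.844 Mbps × 1500 s = 14766.0 Mb
Total: 62162.9 Mb = 7770.4 MB.
At 15 Mbps: 62162.9 / 15 = 4144 s ≈ 69.1 minutes.

69.1 minutes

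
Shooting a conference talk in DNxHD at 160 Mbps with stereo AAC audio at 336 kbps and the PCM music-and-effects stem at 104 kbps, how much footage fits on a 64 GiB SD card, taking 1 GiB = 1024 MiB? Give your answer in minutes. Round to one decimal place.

Audio total: 336 + 104 = 440 kbps = 0.440 Mbps.
Total bitrate: 160 + 0.440 = 160.440 Mbps.
Capacity: 64 GiB = 549,756 Mb.
Recording time: 549,756 / 160.440 = 3,427 s ≈ 57.1 minutes.

57.1 minutes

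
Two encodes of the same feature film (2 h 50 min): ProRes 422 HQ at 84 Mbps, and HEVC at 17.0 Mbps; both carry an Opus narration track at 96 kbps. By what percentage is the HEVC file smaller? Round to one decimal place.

2 h 50 min = 170 min = 10200 s
Audio: 96 kbps = 0.096 Mbps.
ProRes 422 HQ: 84.096 Mbps × 10200 s = 857779.2 Mb = 99.859 GiB.
HEVC: 17.096 Mbps × 10200 s = 174379.2 Mb = 20.300 GiB.
Reduction: (1 − 20.300/99.859) × 100 = 79.67%.

79.7%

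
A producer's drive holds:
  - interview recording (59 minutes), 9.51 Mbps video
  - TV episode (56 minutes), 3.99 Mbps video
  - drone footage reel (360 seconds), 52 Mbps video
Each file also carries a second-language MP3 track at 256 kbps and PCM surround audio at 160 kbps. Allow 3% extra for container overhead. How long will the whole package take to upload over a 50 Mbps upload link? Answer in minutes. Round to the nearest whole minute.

Audio total: 256 + 160 = 416 kbps = 0.416 Mbps.
interview recording: 9.926 Mbps × 3540 s × 1.03 = 36192.2 Mb
TV episode: 4.406 Mbps × 3360 s × 1.03 = 15248.3 Mb
drone footage reel: 52.416 Mbps × 360 s × 1.03 = 19435.9 Mb
Total: 70876.3 Mb = 8859.5 MB.
At 50 Mbps: 70876.3 / 50 = 1418 s ≈ 23.6 minutes.

24 minutes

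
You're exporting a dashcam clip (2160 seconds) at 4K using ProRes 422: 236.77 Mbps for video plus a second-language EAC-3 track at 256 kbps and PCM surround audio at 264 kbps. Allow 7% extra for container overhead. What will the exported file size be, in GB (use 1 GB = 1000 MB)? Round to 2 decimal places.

68.55 GB

Audio total: 256 + 264 = 520 kbps = 0.520 Mbps.
Total bitrate: 236.77 + 0.520 = 237.290 Mbps.
Stream data: 237.290 Mbps × 2160 s = 512546.4 Mb.
With 7% container overhead: ×1.07.
548,425 Mb ÷ 8 = 68,553 MB → 68.55 GB.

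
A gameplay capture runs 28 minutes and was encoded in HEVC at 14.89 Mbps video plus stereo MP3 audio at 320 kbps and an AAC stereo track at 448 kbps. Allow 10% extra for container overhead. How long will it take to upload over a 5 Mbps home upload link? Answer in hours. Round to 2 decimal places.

28 min = 1680 s
Audio total: 320 + 448 = 768 kbps = 0.768 Mbps.
Total bitrate: 15.658 Mbps.
File: 15.658 Mbps × 1680 s = 26305.4 Mb.
With 10% container overhead: ×1.10. → 28936.0 Mb.
At 5 Mbps: 28936.0 / 5 = 5787.2 s ≈ 1.61 hours.

1.61 hours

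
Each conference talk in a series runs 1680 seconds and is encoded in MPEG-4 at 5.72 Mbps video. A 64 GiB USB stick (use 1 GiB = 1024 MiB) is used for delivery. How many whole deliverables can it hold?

Per item: 5.720 Mbps × 1680 s = 9,610 Mb = 1,201 MB.
Capacity: 64 GiB = 549,756 Mb; 57.21 items → 57 complete.

57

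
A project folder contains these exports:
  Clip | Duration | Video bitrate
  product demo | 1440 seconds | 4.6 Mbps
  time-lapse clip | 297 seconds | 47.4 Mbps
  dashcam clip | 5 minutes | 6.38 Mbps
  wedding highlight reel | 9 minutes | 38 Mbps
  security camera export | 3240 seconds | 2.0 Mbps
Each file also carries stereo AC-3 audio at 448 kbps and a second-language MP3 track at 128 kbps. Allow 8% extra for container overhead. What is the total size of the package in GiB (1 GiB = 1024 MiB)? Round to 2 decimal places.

6.66 GiB

Audio total: 448 + 128 = 576 kbps = 0.576 Mbps.
product demo: 5.176 Mbps × 1440 s × 1.08 = 8049.7 Mb
time-lapse clip: 47.976 Mbps × 297 s × 1.08 = 15388.8 Mb
dashcam clip: 6.956 Mbps × 300 s × 1.08 = 2253.7 Mb
wedding highlight reel: 38.576 Mbps × 540 s × 1.08 = 22497.5 Mb
security camera export: 2.576 Mbps × 3240 s × 1.08 = 9013.9 Mb
Total: 57203.7 Mb = 7150.5 MB.
= 6.659 GiB.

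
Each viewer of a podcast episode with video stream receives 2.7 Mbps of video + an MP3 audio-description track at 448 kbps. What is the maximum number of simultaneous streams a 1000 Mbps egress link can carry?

Audio: 448 kbps = 0.448 Mbps.
Per-viewer media rate: 3.148 Mbps.
1000 Mbps = 1,000 Mbps; 1,000 / 3.148 = 317.66 → 317 viewers.

317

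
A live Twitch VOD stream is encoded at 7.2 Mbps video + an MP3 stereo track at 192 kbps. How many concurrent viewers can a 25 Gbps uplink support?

3382

Audio: 192 kbps = 0.192 Mbps.
Per-viewer media rate: 7.392 Mbps.
25 Gbps = 25,000 Mbps; 25,000 / 7.392 = 3382.03 → 3382 viewers.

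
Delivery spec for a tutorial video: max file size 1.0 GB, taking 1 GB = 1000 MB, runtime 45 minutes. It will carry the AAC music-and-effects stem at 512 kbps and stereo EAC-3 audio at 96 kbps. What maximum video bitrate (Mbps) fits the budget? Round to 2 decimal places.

Budget: 1.0 GB = 8000.0 Mb.
45 min = 2700 s
Total bitrate budget: 8000.0 Mb / 2700 s = 2.963 Mbps.
Audio total: 512 + 96 = 608 kbps = 0.608 Mbps.
Video: 2.963 − 0.608 = 2.355 Mbps.

2.35 Mbps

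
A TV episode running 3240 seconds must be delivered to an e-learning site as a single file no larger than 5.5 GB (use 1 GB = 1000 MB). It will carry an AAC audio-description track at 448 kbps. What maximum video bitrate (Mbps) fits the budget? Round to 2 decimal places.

Budget: 5.5 GB = 44000.0 Mb.
Total bitrate budget: 44000.0 Mb / 3240 s = 13.580 Mbps.
Audio: 448 kbps = 0.448 Mbps.
Video: 13.580 − 0.448 = 13.132 Mbps.

13.13 Mbps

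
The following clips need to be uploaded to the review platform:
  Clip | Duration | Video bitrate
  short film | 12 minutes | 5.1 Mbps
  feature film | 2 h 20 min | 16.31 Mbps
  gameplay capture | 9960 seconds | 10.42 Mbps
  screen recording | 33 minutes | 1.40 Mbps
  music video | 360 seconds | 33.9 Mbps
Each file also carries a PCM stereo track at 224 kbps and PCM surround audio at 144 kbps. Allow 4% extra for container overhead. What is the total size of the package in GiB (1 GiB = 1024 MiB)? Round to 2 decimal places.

32.36 GiB

Audio total: 224 + 144 = 368 kbps = 0.368 Mbps.
short film: 5.468 Mbps × 720 s × 1.04 = 4094.4 Mb
feature film: 16.678 Mbps × 8400 s × 1.04 = 145699.0 Mb
gameplay capture: 10.788 Mbps × 9960 s × 1.04 = 111746.4 Mb
screen recording: 1.768 Mbps × 1980 s × 1.04 = 3640.7 Mb
music video: 34.268 Mbps × 360 s × 1.04 = 12829.9 Mb
Total: 278010.5 Mb = 34751.3 MB.
= 32.36 GiB.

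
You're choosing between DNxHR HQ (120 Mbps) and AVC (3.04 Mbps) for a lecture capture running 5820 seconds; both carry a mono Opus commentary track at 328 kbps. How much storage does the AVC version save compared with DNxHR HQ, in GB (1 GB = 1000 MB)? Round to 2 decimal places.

Audio: 328 kbps = 0.328 Mbps.
DNxHR HQ: 120.328 Mbps × 5820 s = 700309.0 Mb = 87.539 GB.
AVC: 3.368 Mbps × 5820 s = 19601.8 Mb = 2.450 GB.
Saving: 87.539 − 2.450 = 85.088 GB.

85.09 GB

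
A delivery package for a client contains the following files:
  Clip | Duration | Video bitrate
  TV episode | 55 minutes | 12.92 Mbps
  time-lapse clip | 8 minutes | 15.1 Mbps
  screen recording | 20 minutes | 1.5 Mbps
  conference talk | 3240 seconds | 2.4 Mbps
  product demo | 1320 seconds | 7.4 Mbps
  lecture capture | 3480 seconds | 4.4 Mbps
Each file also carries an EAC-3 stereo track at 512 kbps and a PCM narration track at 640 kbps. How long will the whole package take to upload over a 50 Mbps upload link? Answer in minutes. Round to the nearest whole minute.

Audio total: 512 + 640 = 1152 kbps = 1.152 Mbps.
TV episode: 14.072 Mbps × 3300 s = 46437.6 Mb
time-lapse clip: 16.252 Mbps × 480 s = 7801.0 Mb
screen recording: 2.652 Mbps × 1200 s = 3182.4 Mb
conference talk: 3.552 Mbps × 3240 s = 11508.5 Mb
product demo: 8.552 Mbps × 1320 s = 11288.6 Mb
lecture capture: 5.552 Mbps × 3480 s = 19321.0 Mb
Total: 99539.0 Mb = 12442.4 MB.
At 50 Mbps: 99539.0 / 50 = 1991 s ≈ 33.2 minutes.

33 minutes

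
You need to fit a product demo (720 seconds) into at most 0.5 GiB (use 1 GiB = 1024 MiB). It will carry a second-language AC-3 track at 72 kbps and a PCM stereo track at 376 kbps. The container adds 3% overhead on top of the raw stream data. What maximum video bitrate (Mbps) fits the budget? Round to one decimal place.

Budget: 0.5 GiB = 4295.0 Mb.
Stream payload after overhead: 4295.0 / 1.03 = 4169.9 Mb.
Total bitrate budget: 4169.9 Mb / 720 s = 5.791 Mbps.
Audio total: 72 + 376 = 448 kbps = 0.448 Mbps.
Video: 5.791 − 0.448 = 5.343 Mbps.

5.3 Mbps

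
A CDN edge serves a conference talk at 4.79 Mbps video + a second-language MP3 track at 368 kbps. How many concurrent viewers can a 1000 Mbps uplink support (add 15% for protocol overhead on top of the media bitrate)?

168

Audio: 368 kbps = 0.368 Mbps.
Per-viewer media rate: 5.158 Mbps.
On the wire with 15% overhead: 5.932 Mbps.
1000 Mbps = 1,000 Mbps; 1,000 / 5.932 = 168.59 → 168 viewers.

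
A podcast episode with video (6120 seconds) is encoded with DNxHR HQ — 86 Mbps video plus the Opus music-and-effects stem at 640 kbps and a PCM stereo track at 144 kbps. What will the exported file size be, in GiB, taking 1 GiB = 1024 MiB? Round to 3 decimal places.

Audio total: 640 + 144 = 784 kbps = 0.784 Mbps.
Total bitrate: 86 + 0.784 = 86.784 Mbps.
Stream data: 86.784 Mbps × 6120 s = 531118.1 Mb.
531,118 Mb = 66,389,760,000 bytes ÷ 1,073,741,824 = 61.83 GiB.

61.830 GiB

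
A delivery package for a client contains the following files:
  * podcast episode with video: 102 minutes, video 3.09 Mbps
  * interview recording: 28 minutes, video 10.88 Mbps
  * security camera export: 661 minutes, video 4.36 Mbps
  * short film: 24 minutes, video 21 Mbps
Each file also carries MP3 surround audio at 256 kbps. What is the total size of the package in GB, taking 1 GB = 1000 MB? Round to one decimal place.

31.6 GB

Audio: 256 kbps = 0.256 Mbps.
podcast episode with video: 3.346 Mbps × 6120 s = 20477.5 Mb
interview recording: 11.136 Mbps × 1680 s = 18708.5 Mb
security camera export: 4.616 Mbps × 39660 s = 183070.6 Mb
short film: 21.256 Mbps × 1440 s = 30608.6 Mb
Total: 252865.2 Mb = 31608.2 MB.
= 31.61 GB.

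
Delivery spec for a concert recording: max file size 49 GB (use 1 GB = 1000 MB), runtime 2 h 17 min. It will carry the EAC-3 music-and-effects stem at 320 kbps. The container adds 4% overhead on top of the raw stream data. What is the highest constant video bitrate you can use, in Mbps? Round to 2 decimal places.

Budget: 49 GB = 392000.0 Mb.
Stream payload after overhead: 392000.0 / 1.04 = 376923.1 Mb.
2 h 17 min = 137 min = 8220 s
Total bitrate budget: 376923.1 Mb / 8220 s = 45.854 Mbps.
Audio: 320 kbps = 0.320 Mbps.
Video: 45.854 − 0.320 = 45.534 Mbps.

45.53 Mbps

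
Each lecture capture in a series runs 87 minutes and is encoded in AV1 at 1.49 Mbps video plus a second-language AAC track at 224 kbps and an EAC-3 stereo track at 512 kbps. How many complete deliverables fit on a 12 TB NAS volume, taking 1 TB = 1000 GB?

87 min = 5220 s
Audio total: 224 + 512 = 736 kbps = 0.736 Mbps.
Total bitrate: 2.226 Mbps.
Per item: 2.226 Mbps × 5220 s = 11,620 Mb = 1,452 MB.
Capacity: 12 TB = 96,000,000 Mb; 8261.82 items → 8261 complete.

8261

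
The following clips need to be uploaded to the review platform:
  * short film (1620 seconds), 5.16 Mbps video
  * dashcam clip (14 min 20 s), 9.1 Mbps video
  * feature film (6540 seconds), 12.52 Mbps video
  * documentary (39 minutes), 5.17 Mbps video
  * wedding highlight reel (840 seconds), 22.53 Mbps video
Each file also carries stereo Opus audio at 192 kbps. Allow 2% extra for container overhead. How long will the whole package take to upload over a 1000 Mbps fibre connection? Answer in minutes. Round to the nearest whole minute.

2 minutes

Audio: 192 kbps = 0.192 Mbps.
short film: 5.352 Mbps × 1620 s × 1.02 = 8843.6 Mb
dashcam clip: 9.292 Mbps × 860 s × 1.02 = 8150.9 Mb
feature film: 12.712 Mbps × 6540 s × 1.02 = 84799.2 Mb
documentary: 5.362 Mbps × 2340 s × 1.02 = 12798.0 Mb
wedding highlight reel: 22.722 Mbps × 840 s × 1.02 = 19468.2 Mb
Total: 134060.0 Mb = 16757.5 MB.
At 1000 Mbps: 134060.0 / 1000 = 134 s ≈ 2.23 minutes.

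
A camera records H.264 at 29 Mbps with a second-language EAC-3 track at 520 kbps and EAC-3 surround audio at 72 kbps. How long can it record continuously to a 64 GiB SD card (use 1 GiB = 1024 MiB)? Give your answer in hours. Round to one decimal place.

Audio total: 520 + 72 = 592 kbps = 0.592 Mbps.
Total bitrate: 29 + 0.592 = 29.592 Mbps.
Capacity: 64 GiB = 549,756 Mb.
Recording time: 549,756 / 29.592 = 18,578 s ≈ 5.16 hours.

5.2 hours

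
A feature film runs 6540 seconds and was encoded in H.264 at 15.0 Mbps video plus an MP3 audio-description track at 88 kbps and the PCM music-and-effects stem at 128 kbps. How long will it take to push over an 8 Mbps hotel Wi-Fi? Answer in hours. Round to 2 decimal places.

3.46 hours

Audio total: 88 + 128 = 216 kbps = 0.216 Mbps.
Total bitrate: 15.216 Mbps.
File: 15.216 Mbps × 6540 s = 99512.6 Mb.
At 8 Mbps: 99512.6 / 8 = 12439.1 s ≈ 3.46 hours.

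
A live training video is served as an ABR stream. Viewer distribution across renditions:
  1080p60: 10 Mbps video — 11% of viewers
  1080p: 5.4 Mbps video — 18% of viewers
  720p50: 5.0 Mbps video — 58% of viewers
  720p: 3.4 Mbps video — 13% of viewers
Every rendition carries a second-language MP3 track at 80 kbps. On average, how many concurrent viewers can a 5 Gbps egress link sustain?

910

Audio: 80 kbps = 0.080 Mbps.
Average per-viewer bitrate: 0.11×10.080 + 0.18×5.480 + 0.58×5.080 + 0.13×3.480 = 5.494 Mbps.
5 Gbps = 5,000 Mbps; 5,000 / 5.494 = 910.08 → 910.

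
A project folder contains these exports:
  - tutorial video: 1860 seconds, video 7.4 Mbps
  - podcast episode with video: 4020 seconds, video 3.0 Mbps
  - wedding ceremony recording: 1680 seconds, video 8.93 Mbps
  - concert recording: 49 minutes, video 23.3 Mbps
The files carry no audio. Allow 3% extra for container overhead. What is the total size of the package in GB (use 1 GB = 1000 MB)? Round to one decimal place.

tutorial video: 7.400 Mbps × 1860 s × 1.03 = 14176.9 Mb
podcast episode with video: 3.000 Mbps × 4020 s × 1.03 = 12421.8 Mb
wedding ceremony recording: 8.930 Mbps × 1680 s × 1.03 = 15452.5 Mb
concert recording: 23.300 Mbps × 2940 s × 1.03 = 70557.1 Mb
Total: 112608.3 Mb = 14076.0 MB.
= 14.08 GB.

14.1 GB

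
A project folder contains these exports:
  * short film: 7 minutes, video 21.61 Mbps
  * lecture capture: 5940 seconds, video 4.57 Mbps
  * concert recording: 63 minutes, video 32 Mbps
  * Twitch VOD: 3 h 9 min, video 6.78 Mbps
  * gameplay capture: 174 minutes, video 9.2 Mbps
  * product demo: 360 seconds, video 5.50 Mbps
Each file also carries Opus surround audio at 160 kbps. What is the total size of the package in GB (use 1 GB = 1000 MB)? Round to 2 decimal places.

Audio: 160 kbps = 0.160 Mbps.
short film: 21.770 Mbps × 420 s = 9143.4 Mb
lecture capture: 4.730 Mbps × 5940 s = 28096.2 Mb
concert recording: 32.160 Mbps × 3780 s = 121564.8 Mb
Twitch VOD: 6.940 Mbps × 11340 s = 78699.6 Mb
gameplay capture: 9.360 Mbps × 10440 s = 97718.4 Mb
product demo: 5.660 Mbps × 360 s = 2037.6 Mb
Total: 337260.0 Mb = 42157.5 MB.
= 42.16 GB.

42.16 GB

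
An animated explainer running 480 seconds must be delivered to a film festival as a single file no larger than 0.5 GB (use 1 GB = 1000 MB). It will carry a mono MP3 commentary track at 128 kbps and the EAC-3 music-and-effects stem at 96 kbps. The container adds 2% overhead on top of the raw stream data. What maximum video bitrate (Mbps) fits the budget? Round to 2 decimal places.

Budget: 0.5 GB = 4000.0 Mb.
Stream payload after overhead: 4000.0 / 1.02 = 3921.6 Mb.
Total bitrate budget: 3921.6 Mb / 480 s = 8.170 Mbps.
Audio total: 128 + 96 = 224 kbps = 0.224 Mbps.
Video: 8.170 − 0.224 = 7.946 Mbps.

7.95 Mbps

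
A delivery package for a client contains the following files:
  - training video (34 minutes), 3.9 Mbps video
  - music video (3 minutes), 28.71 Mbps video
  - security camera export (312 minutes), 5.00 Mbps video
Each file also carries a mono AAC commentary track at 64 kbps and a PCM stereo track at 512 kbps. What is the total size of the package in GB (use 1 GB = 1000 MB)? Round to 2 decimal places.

14.85 GB

Audio total: 64 + 512 = 576 kbps = 0.576 Mbps.
training video: 4.476 Mbps × 2040 s = 9131.0 Mb
music video: 29.286 Mbps × 180 s = 5271.5 Mb
security camera export: 5.576 Mbps × 18720 s = 104382.7 Mb
Total: 118785.2 Mb = 14848.2 MB.
= 14.85 GB.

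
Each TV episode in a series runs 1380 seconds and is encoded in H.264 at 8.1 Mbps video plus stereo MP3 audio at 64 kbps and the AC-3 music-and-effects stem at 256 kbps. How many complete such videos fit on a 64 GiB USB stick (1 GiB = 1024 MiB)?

Audio total: 64 + 256 = 320 kbps = 0.320 Mbps.
Total bitrate: 8.420 Mbps.
Per item: 8.420 Mbps × 1380 s = 11,620 Mb = 1,452 MB.
Capacity: 64 GiB = 549,756 Mb; 47.31 items → 47 complete.

47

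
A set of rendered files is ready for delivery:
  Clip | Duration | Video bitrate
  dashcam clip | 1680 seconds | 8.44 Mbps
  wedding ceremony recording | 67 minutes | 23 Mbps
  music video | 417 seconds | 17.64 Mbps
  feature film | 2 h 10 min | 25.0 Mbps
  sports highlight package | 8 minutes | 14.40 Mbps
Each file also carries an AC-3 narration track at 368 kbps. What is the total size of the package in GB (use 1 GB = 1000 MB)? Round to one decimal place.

40.2 GB

Audio: 368 kbps = 0.368 Mbps.
dashcam clip: 8.808 Mbps × 1680 s = 14797.4 Mb
wedding ceremony recording: 23.368 Mbps × 4020 s = 93939.4 Mb
music video: 18.008 Mbps × 417 s = 7509.3 Mb
feature film: 25.368 Mbps × 7800 s = 197870.4 Mb
sports highlight package: 14.768 Mbps × 480 s = 7088.6 Mb
Total: 321205.2 Mb = 40150.6 MB.
= 40.15 GB.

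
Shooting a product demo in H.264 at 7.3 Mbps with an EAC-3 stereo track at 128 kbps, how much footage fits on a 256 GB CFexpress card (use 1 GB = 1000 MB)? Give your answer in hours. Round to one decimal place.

Audio: 128 kbps = 0.128 Mbps.
Total bitrate: 7.3 + 0.128 = 7.428 Mbps.
Capacity: 256 GB = 2,048,000 Mb.
Recording time: 2,048,000 / 7.428 = 275,714 s ≈ 76.6 hours.

76.6 hours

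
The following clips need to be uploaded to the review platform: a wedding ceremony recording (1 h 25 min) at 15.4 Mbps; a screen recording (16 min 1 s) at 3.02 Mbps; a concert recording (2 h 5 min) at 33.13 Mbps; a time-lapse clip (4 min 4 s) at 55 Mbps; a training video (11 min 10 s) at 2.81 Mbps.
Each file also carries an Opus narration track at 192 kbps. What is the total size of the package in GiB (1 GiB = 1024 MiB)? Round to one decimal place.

40.5 GiB

Audio: 192 kbps = 0.192 Mbps.
wedding ceremony recording: 15.592 Mbps × 5100 s = 79519.2 Mb
screen recording: 3.212 Mbps × 961 s = 3086.7 Mb
concert recording: 33.322 Mbps × 7500 s = 249915.0 Mb
time-lapse clip: 55.192 Mbps × 244 s = 13466.8 Mb
training video: 3.002 Mbps × 670 s = 2011.3 Mb
Total: 347999.1 Mb = 43499.9 MB.
= 40.51 GiB.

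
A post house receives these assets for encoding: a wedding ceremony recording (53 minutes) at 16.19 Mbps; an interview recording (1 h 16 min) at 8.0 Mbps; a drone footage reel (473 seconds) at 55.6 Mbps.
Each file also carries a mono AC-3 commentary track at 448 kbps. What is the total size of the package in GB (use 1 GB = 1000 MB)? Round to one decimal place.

Audio: 448 kbps = 0.448 Mbps.
wedding ceremony recording: 16.638 Mbps × 3180 s = 52908.8 Mb
interview recording: 8.448 Mbps × 4560 s = 38522.9 Mb
drone footage reel: 56.048 Mbps × 473 s = 26510.7 Mb
Total: 117942.4 Mb = 14742.8 MB.
= 14.74 GB.

14.7 GB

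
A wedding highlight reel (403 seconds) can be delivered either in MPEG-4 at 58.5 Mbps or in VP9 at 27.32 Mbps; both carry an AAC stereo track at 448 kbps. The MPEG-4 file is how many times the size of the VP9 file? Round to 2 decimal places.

2.12

Audio: 448 kbps = 0.448 Mbps.
MPEG-4: 58.948 Mbps × 403 s = 23756.0 Mb = 2.970 GB.
VP9: 27.768 Mbps × 403 s = 11190.5 Mb = 1.399 GB.
Ratio: 2.970 / 1.399 = 2.123.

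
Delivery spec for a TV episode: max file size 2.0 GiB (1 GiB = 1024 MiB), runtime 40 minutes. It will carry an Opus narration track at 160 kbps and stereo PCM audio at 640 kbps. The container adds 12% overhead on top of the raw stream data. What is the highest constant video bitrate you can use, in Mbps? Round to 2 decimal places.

5.59 Mbps

Budget: 2.0 GiB = 17179.9 Mb.
Stream payload after overhead: 17179.9 / 1.12 = 15339.2 Mb.
40 min = 2400 s
Total bitrate budget: 15339.2 Mb / 2400 s = 6.391 Mbps.
Audio total: 160 + 640 = 800 kbps = 0.800 Mbps.
Video: 6.391 − 0.800 = 5.591 Mbps.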